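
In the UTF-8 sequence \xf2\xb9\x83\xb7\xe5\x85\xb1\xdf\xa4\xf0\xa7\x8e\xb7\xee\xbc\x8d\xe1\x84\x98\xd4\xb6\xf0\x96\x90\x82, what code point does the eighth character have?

Offset 0: leading byte 0xF2 = 11110010 → 4-byte char #1 = F2 B9 83 B7.
Offset 4: leading byte 0xE5 = 11100101 → 3-byte char #2 = E5 85 B1.
Offset 7: leading byte 0xDF = 11011111 → 2-byte char #3 = DF A4.
Offset 9: leading byte 0xF0 = 11110000 → 4-byte char #4 = F0 A7 8E B7.
Offset 13: leading byte 0xEE = 11101110 → 3-byte char #5 = EE BC 8D.
Offset 16: leading byte 0xE1 = 11100001 → 3-byte char #6 = E1 84 98.
Offset 19: leading byte 0xD4 = 11010100 → 2-byte char #7 = D4 B6.
Offset 21: leading byte 0xF0 = 11110000 → 4-byte char #8 = F0 96 90 82.
Leading byte 0xF0 = 11110000 matches 11110xxx → 4-byte sequence.
Byte 1: 0xF0 = 11110000, payload 000 (3 bits).
Byte 2: 0x96 = 10010110 (10xxxxxx ✓), payload 010110.
Byte 3: 0x90 = 10010000 (10xxxxxx ✓), payload 010000.
Byte 4: 0x82 = 10000010 (10xxxxxx ✓), payload 000010.
Concatenate: 000010110010000000010 = 0x16402 (21 bits → U+16402).

U+16402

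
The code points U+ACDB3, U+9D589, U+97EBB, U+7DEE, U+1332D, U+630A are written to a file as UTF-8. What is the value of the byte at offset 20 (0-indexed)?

0x8C

U+ACDB3 → 4-byte form F2 AC B6 B3 at offsets 0–3.
U+9D589 → 4-byte form F2 9D 96 89 at offsets 4–7.
U+97EBB → 4-byte form F2 97 BA BB at offsets 8–11.
U+7DEE → 3-byte form E7 B7 AE at offsets 12–14.
U+1332D → 4-byte form F0 93 8C AD at offsets 15–18.
U+630A → 3-byte form E6 8C 8A at offsets 19–21.
Offset 20 falls in char 6's range; it's byte 2 of E6 8C 8A = 0x8C.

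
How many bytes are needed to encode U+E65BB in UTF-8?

4

U+E65BB = 0xE65BB. UTF-8 uses 1 byte below 0x80, 2 below 0x800, 3 below 0x10000, 4 up to 0x10FFFF. 0xE65BB is in U+10000–U+10FFFF → 4 bytes.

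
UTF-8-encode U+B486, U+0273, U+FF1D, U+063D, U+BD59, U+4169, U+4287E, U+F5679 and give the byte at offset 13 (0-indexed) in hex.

0xE4

U+B486 → 3-byte form EB 92 86 at offsets 0–2.
U+0273 → 2-byte form C9 B3 at offsets 3–4.
U+FF1D → 3-byte form EF BC 9D at offsets 5–7.
U+063D → 2-byte form D8 BD at offsets 8–9.
U+BD59 → 3-byte form EB B5 99 at offsets 10–12.
U+4169 → 3-byte form E4 85 A9 at offsets 13–15.
Offset 13 falls in char 6's range; it's byte 1 of E4 85 A9 = 0xE4.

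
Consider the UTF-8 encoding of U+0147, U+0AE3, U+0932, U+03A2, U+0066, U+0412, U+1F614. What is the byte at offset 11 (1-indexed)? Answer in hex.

0x66

1-indexed offset 11 is 0-indexed offset 10.
U+0147 → 2-byte form C5 87 at offsets 0–1.
U+0AE3 → 3-byte form E0 AB A3 at offsets 2–4.
U+0932 → 3-byte form E0 A4 B2 at offsets 5–7.
U+03A2 → 2-byte form CE A2 at offsets 8–9.
U+0066 → 1-byte form 66 at offsets 10–10.
Offset 10 falls in char 5's range; it's byte 1 of 66 = 0x66.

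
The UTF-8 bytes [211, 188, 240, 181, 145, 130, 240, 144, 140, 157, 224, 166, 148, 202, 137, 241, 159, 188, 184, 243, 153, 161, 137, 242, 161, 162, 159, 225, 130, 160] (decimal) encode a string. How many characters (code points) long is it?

Byte at offset 0: 0xD3 = 11010011 → 2-byte char (#1). Advance 2.
Byte at offset 2: 0xF0 = 11110000 → 4-byte char (#2). Advance 4.
Byte at offset 6: 0xF0 = 11110000 → 4-byte char (#3). Advance 4.
Byte at offset 10: 0xE0 = 11100000 → 3-byte char (#4). Advance 3.
Byte at offset 13: 0xCA = 11001010 → 2-byte char (#5). Advance 2.
Byte at offset 15: 0xF1 = 11110001 → 4-byte char (#6). Advance 4.
Byte at offset 19: 0xF3 = 11110011 → 4-byte char (#7). Advance 4.
Byte at offset 23: 0xF2 = 11110010 → 4-byte char (#8). Advance 4.
Byte at offset 27: 0xE1 = 11100001 → 3-byte char (#9). Advance 3.
Reached end at offset 30 after 9 code points.

9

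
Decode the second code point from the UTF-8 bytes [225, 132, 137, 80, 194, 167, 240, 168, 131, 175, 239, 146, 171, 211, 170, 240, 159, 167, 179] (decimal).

U+0050

Offset 0: leading byte 0xE1 = 11100001 → 3-byte char #1 = E1 84 89.
Offset 3: leading byte 0x50 = 01010000 → 1-byte char #2 = 50.
Leading byte 0x50 = 01010000 matches 0xxxxxxx → 1-byte sequence.
Byte 1: 0x50 = 01010000, payload 1010000 (7 bits).
Concatenate: 1010000 = 0x50 (7 bits → U+0050).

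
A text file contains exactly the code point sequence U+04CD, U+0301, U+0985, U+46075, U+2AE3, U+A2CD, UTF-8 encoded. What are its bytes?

U+04CD: 2-byte form → D3 8D.
U+0301: 2-byte form → CC 81.
U+0985: 3-byte form → E0 A6 85.
U+46075: 4-byte form → F1 86 81 B5.
U+2AE3: 3-byte form → E2 AB A3.
U+A2CD: 3-byte form → EA 8B 8D.
Concatenated (17 bytes): D3 8D CC 81 E0 A6 85 F1 86 81 B5 E2 AB A3 EA 8B 8D.

D3 8D CC 81 E0 A6 85 F1 86 81 B5 E2 AB A3 EA 8B 8D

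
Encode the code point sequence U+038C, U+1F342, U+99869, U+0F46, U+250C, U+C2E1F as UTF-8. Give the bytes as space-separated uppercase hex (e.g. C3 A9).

CE 8C F0 9F 8D 82 F2 99 A1 A9 E0 BD 86 E2 94 8C F3 82 B8 9F

U+038C: 2-byte form → CE 8C.
U+1F342: 4-byte form → F0 9F 8D 82.
U+99869: 4-byte form → F2 99 A1 A9.
U+0F46: 3-byte form → E0 BD 86.
U+250C: 3-byte form → E2 94 8C.
U+C2E1F: 4-byte form → F3 82 B8 9F.
Concatenated (20 bytes): CE 8C F0 9F 8D 82 F2 99 A1 A9 E0 BD 86 E2 94 8C F3 82 B8 9F.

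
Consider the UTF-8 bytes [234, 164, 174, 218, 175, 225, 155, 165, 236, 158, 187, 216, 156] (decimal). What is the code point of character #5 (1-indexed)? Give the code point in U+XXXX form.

Offset 0: leading byte 0xEA = 11101010 → 3-byte char #1 = EA A4 AE.
Offset 3: leading byte 0xDA = 11011010 → 2-byte char #2 = DA AF.
Offset 5: leading byte 0xE1 = 11100001 → 3-byte char #3 = E1 9B A5.
Offset 8: leading byte 0xEC = 11101100 → 3-byte char #4 = EC 9E BB.
Offset 11: leading byte 0xD8 = 11011000 → 2-byte char #5 = D8 9C.
Leading byte 0xD8 = 11011000 matches 110xxxxx → 2-byte sequence.
Byte 1: 0xD8 = 11011000, payload 11000 (5 bits).
Byte 2: 0x9C = 10011100 (10xxxxxx ✓), payload 011100.
Concatenate: 11000011100 = 0x61C (11 bits → U+061C).

U+061C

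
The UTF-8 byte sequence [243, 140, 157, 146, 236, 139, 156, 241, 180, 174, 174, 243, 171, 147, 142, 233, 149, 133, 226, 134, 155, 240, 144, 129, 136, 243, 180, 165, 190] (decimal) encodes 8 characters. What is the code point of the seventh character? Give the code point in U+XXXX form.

Offset 0: leading byte 0xF3 = 11110011 → 4-byte char #1 = F3 8C 9D 92.
Offset 4: leading byte 0xEC = 11101100 → 3-byte char #2 = EC 8B 9C.
Offset 7: leading byte 0xF1 = 11110001 → 4-byte char #3 = F1 B4 AE AE.
Offset 11: leading byte 0xF3 = 11110011 → 4-byte char #4 = F3 AB 93 8E.
Offset 15: leading byte 0xE9 = 11101001 → 3-byte char #5 = E9 95 85.
Offset 18: leading byte 0xE2 = 11100010 → 3-byte char #6 = E2 86 9B.
Offset 21: leading byte 0xF0 = 11110000 → 4-byte char #7 = F0 90 81 88.
Leading byte 0xF0 = 11110000 matches 11110xxx → 4-byte sequence.
Byte 1: 0xF0 = 11110000, payload 000 (3 bits).
Byte 2: 0x90 = 10010000 (10xxxxxx ✓), payload 010000.
Byte 3: 0x81 = 10000001 (10xxxxxx ✓), payload 000001.
Byte 4: 0x88 = 10001000 (10xxxxxx ✓), payload 001000.
Concatenate: 000010000000001001000 = 0x10048 (21 bits → U+10048).

U+10048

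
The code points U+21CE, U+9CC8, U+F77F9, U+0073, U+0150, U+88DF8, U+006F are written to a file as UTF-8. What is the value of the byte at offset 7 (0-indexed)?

U+21CE → 3-byte form E2 87 8E at offsets 0–2.
U+9CC8 → 3-byte form E9 B3 88 at offsets 3–5.
U+F77F9 → 4-byte form F3 B7 9F B9 at offsets 6–9.
Offset 7 falls in char 3's range; it's byte 2 of F3 B7 9F B9 = 0xB7.

0xB7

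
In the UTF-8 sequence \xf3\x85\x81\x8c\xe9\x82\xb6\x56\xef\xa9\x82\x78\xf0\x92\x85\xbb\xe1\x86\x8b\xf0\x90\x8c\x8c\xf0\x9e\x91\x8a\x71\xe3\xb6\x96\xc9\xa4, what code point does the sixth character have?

Offset 0: leading byte 0xF3 = 11110011 → 4-byte char #1 = F3 85 81 8C.
Offset 4: leading byte 0xE9 = 11101001 → 3-byte char #2 = E9 82 B6.
Offset 7: leading byte 0x56 = 01010110 → 1-byte char #3 = 56.
Offset 8: leading byte 0xEF = 11101111 → 3-byte char #4 = EF A9 82.
Offset 11: leading byte 0x78 = 01111000 → 1-byte char #5 = 78.
Offset 12: leading byte 0xF0 = 11110000 → 4-byte char #6 = F0 92 85 BB.
Leading byte 0xF0 = 11110000 matches 11110xxx → 4-byte sequence.
Byte 1: 0xF0 = 11110000, payload 000 (3 bits).
Byte 2: 0x92 = 10010010 (10xxxxxx ✓), payload 010010.
Byte 3: 0x85 = 10000101 (10xxxxxx ✓), payload 000101.
Byte 4: 0xBB = 10111011 (10xxxxxx ✓), payload 111011.
Concatenate: 000010010000101111011 = 0x1217B (21 bits → U+1217B).

U+1217B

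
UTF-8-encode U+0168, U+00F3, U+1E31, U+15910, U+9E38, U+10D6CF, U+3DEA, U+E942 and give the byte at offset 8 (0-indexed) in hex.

0x95

U+0168 → 2-byte form C5 A8 at offsets 0–1.
U+00F3 → 2-byte form C3 B3 at offsets 2–3.
U+1E31 → 3-byte form E1 B8 B1 at offsets 4–6.
U+15910 → 4-byte form F0 95 A4 90 at offsets 7–10.
Offset 8 falls in char 4's range; it's byte 2 of F0 95 A4 90 = 0x95.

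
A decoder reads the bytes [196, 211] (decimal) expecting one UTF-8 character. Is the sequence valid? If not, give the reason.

invalid (non-continuation byte where continuation expected)

Leading byte 0xC4 = 11000100 → 2-byte form.
Byte 2 is 0xD3 = 11010011, which is not 10xxxxxx — expected a continuation byte.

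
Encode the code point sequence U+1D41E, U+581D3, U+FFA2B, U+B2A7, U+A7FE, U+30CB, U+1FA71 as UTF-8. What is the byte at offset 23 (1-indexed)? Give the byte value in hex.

1-indexed offset 23 is 0-indexed offset 22.
U+1D41E → 4-byte form F0 9D 90 9E at offsets 0–3.
U+581D3 → 4-byte form F1 98 87 93 at offsets 4–7.
U+FFA2B → 4-byte form F3 BF A8 AB at offsets 8–11.
U+B2A7 → 3-byte form EB 8A A7 at offsets 12–14.
U+A7FE → 3-byte form EA 9F BE at offsets 15–17.
U+30CB → 3-byte form E3 83 8B at offsets 18–20.
U+1FA71 → 4-byte form F0 9F A9 B1 at offsets 21–24.
Offset 22 falls in char 7's range; it's byte 2 of F0 9F A9 B1 = 0x9F.

0x9F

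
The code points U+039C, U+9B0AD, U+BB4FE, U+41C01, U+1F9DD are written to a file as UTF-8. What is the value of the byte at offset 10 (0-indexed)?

0xF1

U+039C → 2-byte form CE 9C at offsets 0–1.
U+9B0AD → 4-byte form F2 9B 82 AD at offsets 2–5.
U+BB4FE → 4-byte form F2 BB 93 BE at offsets 6–9.
U+41C01 → 4-byte form F1 81 B0 81 at offsets 10–13.
Offset 10 falls in char 4's range; it's byte 1 of F1 81 B0 81 = 0xF1.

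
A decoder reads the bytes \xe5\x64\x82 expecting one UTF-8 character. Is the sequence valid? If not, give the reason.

Leading byte 0xE5 = 11100101 → 3-byte form.
Byte 2 is 0x64 = 01100100, which is not 10xxxxxx — expected a continuation byte.

invalid (non-continuation byte where continuation expected)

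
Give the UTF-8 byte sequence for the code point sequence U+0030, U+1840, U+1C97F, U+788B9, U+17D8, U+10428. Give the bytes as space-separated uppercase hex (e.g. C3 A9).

U+0030: 1-byte form → 30.
U+1840: 3-byte form → E1 A1 80.
U+1C97F: 4-byte form → F0 9C A5 BF.
U+788B9: 4-byte form → F1 B8 A2 B9.
U+17D8: 3-byte form → E1 9F 98.
U+10428: 4-byte form → F0 90 90 A8.
Concatenated (19 bytes): 30 E1 A1 80 F0 9C A5 BF F1 B8 A2 B9 E1 9F 98 F0 90 90 A8.

30 E1 A1 80 F0 9C A5 BF F1 B8 A2 B9 E1 9F 98 F0 90 90 A8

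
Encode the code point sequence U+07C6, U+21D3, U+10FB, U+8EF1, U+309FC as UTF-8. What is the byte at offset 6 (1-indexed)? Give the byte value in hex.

0xE1

1-indexed offset 6 is 0-indexed offset 5.
U+07C6 → 2-byte form DF 86 at offsets 0–1.
U+21D3 → 3-byte form E2 87 93 at offsets 2–4.
U+10FB → 3-byte form E1 83 BB at offsets 5–7.
Offset 5 falls in char 3's range; it's byte 1 of E1 83 BB = 0xE1.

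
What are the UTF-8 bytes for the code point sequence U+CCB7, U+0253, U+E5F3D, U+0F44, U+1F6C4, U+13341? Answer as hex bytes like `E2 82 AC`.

U+CCB7: 3-byte form → EC B2 B7.
U+0253: 2-byte form → C9 93.
U+E5F3D: 4-byte form → F3 A5 BC BD.
U+0F44: 3-byte form → E0 BD 84.
U+1F6C4: 4-byte form → F0 9F 9B 84.
U+13341: 4-byte form → F0 93 8D 81.
Concatenated (20 bytes): EC B2 B7 C9 93 F3 A5 BC BD E0 BD 84 F0 9F 9B 84 F0 93 8D 81.

EC B2 B7 C9 93 F3 A5 BC BD E0 BD 84 F0 9F 9B 84 F0 93 8D 81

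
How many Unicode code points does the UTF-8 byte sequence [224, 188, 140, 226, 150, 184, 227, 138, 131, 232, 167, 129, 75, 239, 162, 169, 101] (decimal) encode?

7

Byte at offset 0: 0xE0 = 11100000 → 3-byte char (#1). Advance 3.
Byte at offset 3: 0xE2 = 11100010 → 3-byte char (#2). Advance 3.
Byte at offset 6: 0xE3 = 11100011 → 3-byte char (#3). Advance 3.
Byte at offset 9: 0xE8 = 11101000 → 3-byte char (#4). Advance 3.
Byte at offset 12: 0x4B = 01001011 → 1-byte char (#5). Advance 1.
Byte at offset 13: 0xEF = 11101111 → 3-byte char (#6). Advance 3.
Byte at offset 16: 0x65 = 01100101 → 1-byte char (#7). Advance 1.
Reached end at offset 17 after 7 code points.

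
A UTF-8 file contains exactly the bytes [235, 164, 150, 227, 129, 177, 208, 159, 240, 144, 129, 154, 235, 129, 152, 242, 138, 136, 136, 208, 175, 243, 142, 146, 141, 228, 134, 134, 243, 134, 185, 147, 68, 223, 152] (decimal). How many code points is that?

12

Byte at offset 0: 0xEB = 11101011 → 3-byte char (#1). Advance 3.
Byte at offset 3: 0xE3 = 11100011 → 3-byte char (#2). Advance 3.
Byte at offset 6: 0xD0 = 11010000 → 2-byte char (#3). Advance 2.
Byte at offset 8: 0xF0 = 11110000 → 4-byte char (#4). Advance 4.
Byte at offset 12: 0xEB = 11101011 → 3-byte char (#5). Advance 3.
Byte at offset 15: 0xF2 = 11110010 → 4-byte char (#6). Advance 4.
Byte at offset 19: 0xD0 = 11010000 → 2-byte char (#7). Advance 2.
Byte at offset 21: 0xF3 = 11110011 → 4-byte char (#8). Advance 4.
Byte at offset 25: 0xE4 = 11100100 → 3-byte char (#9). Advance 3.
Byte at offset 28: 0xF3 = 11110011 → 4-byte char (#10). Advance 4.
Byte at offset 32: 0x44 = 01000100 → 1-byte char (#11). Advance 1.
Byte at offset 33: 0xDF = 11011111 → 2-byte char (#12). Advance 2.
Reached end at offset 35 after 12 code points.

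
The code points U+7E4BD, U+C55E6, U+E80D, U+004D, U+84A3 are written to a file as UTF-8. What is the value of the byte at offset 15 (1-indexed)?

0xA3

1-indexed offset 15 is 0-indexed offset 14.
U+7E4BD → 4-byte form F1 BE 92 BD at offsets 0–3.
U+C55E6 → 4-byte form F3 85 97 A6 at offsets 4–7.
U+E80D → 3-byte form EE A0 8D at offsets 8–10.
U+004D → 1-byte form 4D at offsets 11–11.
U+84A3 → 3-byte form E8 92 A3 at offsets 12–14.
Offset 14 falls in char 5's range; it's byte 3 of E8 92 A3 = 0xA3.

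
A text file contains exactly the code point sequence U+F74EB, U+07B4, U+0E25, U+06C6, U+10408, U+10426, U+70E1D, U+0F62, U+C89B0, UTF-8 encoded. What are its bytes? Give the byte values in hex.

F3 B7 93 AB DE B4 E0 B8 A5 DB 86 F0 90 90 88 F0 90 90 A6 F1 B0 B8 9D E0 BD A2 F3 88 A6 B0

U+F74EB: 4-byte form → F3 B7 93 AB.
U+07B4: 2-byte form → DE B4.
U+0E25: 3-byte form → E0 B8 A5.
U+06C6: 2-byte form → DB 86.
U+10408: 4-byte form → F0 90 90 88.
U+10426: 4-byte form → F0 90 90 A6.
U+70E1D: 4-byte form → F1 B0 B8 9D.
U+0F62: 3-byte form → E0 BD A2.
U+C89B0: 4-byte form → F3 88 A6 B0.
Concatenated (30 bytes): F3 B7 93 AB DE B4 E0 B8 A5 DB 86 F0 90 90 88 F0 90 90 A6 F1 B0 B8 9D E0 BD A2 F3 88 A6 B0.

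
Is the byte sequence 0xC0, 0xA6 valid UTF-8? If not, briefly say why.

invalid (overlong encoding)

Leading byte 0xC0 = 11000000 → 2-byte form.
Continuation bytes all match 10xxxxxx. Payload decodes to 0x26.
But 0x26 < 0x80, the minimum for a 2-byte sequence — this is an overlong encoding.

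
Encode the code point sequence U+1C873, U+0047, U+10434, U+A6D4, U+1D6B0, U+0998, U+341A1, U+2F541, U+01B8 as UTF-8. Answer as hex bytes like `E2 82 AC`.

F0 9C A1 B3 47 F0 90 90 B4 EA 9B 94 F0 9D 9A B0 E0 A6 98 F0 B4 86 A1 F0 AF 95 81 C6 B8

U+1C873: 4-byte form → F0 9C A1 B3.
U+0047: 1-byte form → 47.
U+10434: 4-byte form → F0 90 90 B4.
U+A6D4: 3-byte form → EA 9B 94.
U+1D6B0: 4-byte form → F0 9D 9A B0.
U+0998: 3-byte form → E0 A6 98.
U+341A1: 4-byte form → F0 B4 86 A1.
U+2F541: 4-byte form → F0 AF 95 81.
U+01B8: 2-byte form → C6 B8.
Concatenated (29 bytes): F0 9C A1 B3 47 F0 90 90 B4 EA 9B 94 F0 9D 9A B0 E0 A6 98 F0 B4 86 A1 F0 AF 95 81 C6 B8.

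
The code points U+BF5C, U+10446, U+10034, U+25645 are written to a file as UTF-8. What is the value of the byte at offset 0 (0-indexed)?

0xEB

U+BF5C → 3-byte form EB BD 9C at offsets 0–2.
Offset 0 falls in char 1's range; it's byte 1 of EB BD 9C = 0xEB.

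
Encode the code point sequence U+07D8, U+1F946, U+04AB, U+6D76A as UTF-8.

U+07D8: 2-byte form → DF 98.
U+1F946: 4-byte form → F0 9F A5 86.
U+04AB: 2-byte form → D2 AB.
U+6D76A: 4-byte form → F1 AD 9D AA.
Concatenated (12 bytes): DF 98 F0 9F A5 86 D2 AB F1 AD 9D AA.

DF 98 F0 9F A5 86 D2 AB F1 AD 9D AA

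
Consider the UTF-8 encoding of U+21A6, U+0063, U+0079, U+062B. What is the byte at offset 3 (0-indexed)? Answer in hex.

0x63

U+21A6 → 3-byte form E2 86 A6 at offsets 0–2.
U+0063 → 1-byte form 63 at offsets 3–3.
Offset 3 falls in char 2's range; it's byte 1 of 63 = 0x63.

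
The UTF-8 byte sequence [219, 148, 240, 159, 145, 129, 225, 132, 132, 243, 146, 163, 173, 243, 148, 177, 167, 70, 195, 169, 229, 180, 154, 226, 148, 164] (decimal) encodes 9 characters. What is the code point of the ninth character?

Offset 0: leading byte 0xDB = 11011011 → 2-byte char #1 = DB 94.
Offset 2: leading byte 0xF0 = 11110000 → 4-byte char #2 = F0 9F 91 81.
Offset 6: leading byte 0xE1 = 11100001 → 3-byte char #3 = E1 84 84.
Offset 9: leading byte 0xF3 = 11110011 → 4-byte char #4 = F3 92 A3 AD.
Offset 13: leading byte 0xF3 = 11110011 → 4-byte char #5 = F3 94 B1 A7.
Offset 17: leading byte 0x46 = 01000110 → 1-byte char #6 = 46.
Offset 18: leading byte 0xC3 = 11000011 → 2-byte char #7 = C3 A9.
Offset 20: leading byte 0xE5 = 11100101 → 3-byte char #8 = E5 B4 9A.
Offset 23: leading byte 0xE2 = 11100010 → 3-byte char #9 = E2 94 A4.
Leading byte 0xE2 = 11100010 matches 1110xxxx → 3-byte sequence.
Byte 1: 0xE2 = 11100010, payload 0010 (4 bits).
Byte 2: 0x94 = 10010100 (10xxxxxx ✓), payload 010100.
Byte 3: 0xA4 = 10100100 (10xxxxxx ✓), payload 100100.
Concatenate: 0010010100100100 = 0x2524 (16 bits → U+2524).

U+2524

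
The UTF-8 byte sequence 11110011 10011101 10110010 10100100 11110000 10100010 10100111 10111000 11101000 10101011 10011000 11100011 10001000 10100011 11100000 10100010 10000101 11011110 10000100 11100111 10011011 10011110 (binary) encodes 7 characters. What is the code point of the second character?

U+229F8

Offset 0: leading byte 0xF3 = 11110011 → 4-byte char #1 = F3 9D B2 A4.
Offset 4: leading byte 0xF0 = 11110000 → 4-byte char #2 = F0 A2 A7 B8.
Leading byte 0xF0 = 11110000 matches 11110xxx → 4-byte sequence.
Byte 1: 0xF0 = 11110000, payload 000 (3 bits).
Byte 2: 0xA2 = 10100010 (10xxxxxx ✓), payload 100010.
Byte 3: 0xA7 = 10100111 (10xxxxxx ✓), payload 100111.
Byte 4: 0xB8 = 10111000 (10xxxxxx ✓), payload 111000.
Concatenate: 000100010100111111000 = 0x229F8 (21 bits → U+229F8).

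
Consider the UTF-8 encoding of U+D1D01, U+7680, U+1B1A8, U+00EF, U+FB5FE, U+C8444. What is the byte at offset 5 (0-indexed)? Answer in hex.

0x9A

U+D1D01 → 4-byte form F3 91 B4 81 at offsets 0–3.
U+7680 → 3-byte form E7 9A 80 at offsets 4–6.
Offset 5 falls in char 2's range; it's byte 2 of E7 9A 80 = 0x9A.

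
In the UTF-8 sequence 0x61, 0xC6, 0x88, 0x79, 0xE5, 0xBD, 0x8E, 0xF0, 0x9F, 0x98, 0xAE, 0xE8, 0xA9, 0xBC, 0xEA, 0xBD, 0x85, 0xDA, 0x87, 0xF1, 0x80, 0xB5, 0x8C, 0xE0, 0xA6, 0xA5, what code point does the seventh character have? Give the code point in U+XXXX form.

U+AF45

Offset 0: leading byte 0x61 = 01100001 → 1-byte char #1 = 61.
Offset 1: leading byte 0xC6 = 11000110 → 2-byte char #2 = C6 88.
Offset 3: leading byte 0x79 = 01111001 → 1-byte char #3 = 79.
Offset 4: leading byte 0xE5 = 11100101 → 3-byte char #4 = E5 BD 8E.
Offset 7: leading byte 0xF0 = 11110000 → 4-byte char #5 = F0 9F 98 AE.
Offset 11: leading byte 0xE8 = 11101000 → 3-byte char #6 = E8 A9 BC.
Offset 14: leading byte 0xEA = 11101010 → 3-byte char #7 = EA BD 85.
Leading byte 0xEA = 11101010 matches 1110xxxx → 3-byte sequence.
Byte 1: 0xEA = 11101010, payload 1010 (4 bits).
Byte 2: 0xBD = 10111101 (10xxxxxx ✓), payload 111101.
Byte 3: 0x85 = 10000101 (10xxxxxx ✓), payload 000101.
Concatenate: 1010111101000101 = 0xAF45 (16 bits → U+AF45).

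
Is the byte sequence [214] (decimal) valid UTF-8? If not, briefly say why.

Leading byte 0xD6 = 11010110 → 2-byte form, but only 1 byte is present.

invalid (sequence truncated)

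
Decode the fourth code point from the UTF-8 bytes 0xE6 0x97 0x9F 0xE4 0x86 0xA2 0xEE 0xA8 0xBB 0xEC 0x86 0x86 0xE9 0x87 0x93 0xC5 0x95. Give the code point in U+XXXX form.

U+C186

Offset 0: leading byte 0xE6 = 11100110 → 3-byte char #1 = E6 97 9F.
Offset 3: leading byte 0xE4 = 11100100 → 3-byte char #2 = E4 86 A2.
Offset 6: leading byte 0xEE = 11101110 → 3-byte char #3 = EE A8 BB.
Offset 9: leading byte 0xEC = 11101100 → 3-byte char #4 = EC 86 86.
Leading byte 0xEC = 11101100 matches 1110xxxx → 3-byte sequence.
Byte 1: 0xEC = 11101100, payload 1100 (4 bits).
Byte 2: 0x86 = 10000110 (10xxxxxx ✓), payload 000110.
Byte 3: 0x86 = 10000110 (10xxxxxx ✓), payload 000110.
Concatenate: 1100000110000110 = 0xC186 (16 bits → U+C186).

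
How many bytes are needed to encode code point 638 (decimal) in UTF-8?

2

U+027E = 0x27E. UTF-8 uses 1 byte below 0x80, 2 below 0x800, 3 below 0x10000, 4 up to 0x10FFFF. 0x27E is in U+0080–U+07FF → 2 bytes.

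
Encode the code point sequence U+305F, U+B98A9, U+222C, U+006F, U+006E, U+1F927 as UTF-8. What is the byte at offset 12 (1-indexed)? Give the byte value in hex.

0x6E

1-indexed offset 12 is 0-indexed offset 11.
U+305F → 3-byte form E3 81 9F at offsets 0–2.
U+B98A9 → 4-byte form F2 B9 A2 A9 at offsets 3–6.
U+222C → 3-byte form E2 88 AC at offsets 7–9.
U+006F → 1-byte form 6F at offsets 10–10.
U+006E → 1-byte form 6E at offsets 11–11.
Offset 11 falls in char 5's range; it's byte 1 of 6E = 0x6E.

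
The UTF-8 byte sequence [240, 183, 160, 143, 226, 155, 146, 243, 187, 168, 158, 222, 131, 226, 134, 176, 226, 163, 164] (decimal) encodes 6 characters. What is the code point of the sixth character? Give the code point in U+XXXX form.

U+28E4

Offset 0: leading byte 0xF0 = 11110000 → 4-byte char #1 = F0 B7 A0 8F.
Offset 4: leading byte 0xE2 = 11100010 → 3-byte char #2 = E2 9B 92.
Offset 7: leading byte 0xF3 = 11110011 → 4-byte char #3 = F3 BB A8 9E.
Offset 11: leading byte 0xDE = 11011110 → 2-byte char #4 = DE 83.
Offset 13: leading byte 0xE2 = 11100010 → 3-byte char #5 = E2 86 B0.
Offset 16: leading byte 0xE2 = 11100010 → 3-byte char #6 = E2 A3 A4.
Leading byte 0xE2 = 11100010 matches 1110xxxx → 3-byte sequence.
Byte 1: 0xE2 = 11100010, payload 0010 (4 bits).
Byte 2: 0xA3 = 10100011 (10xxxxxx ✓), payload 100011.
Byte 3: 0xA4 = 10100100 (10xxxxxx ✓), payload 100100.
Concatenate: 0010100011100100 = 0x28E4 (16 bits → U+28E4).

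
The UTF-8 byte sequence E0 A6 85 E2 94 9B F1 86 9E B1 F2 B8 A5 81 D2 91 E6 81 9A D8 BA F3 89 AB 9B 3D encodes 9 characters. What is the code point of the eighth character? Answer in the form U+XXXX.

U+C9ADB

Offset 0: leading byte 0xE0 = 11100000 → 3-byte char #1 = E0 A6 85.
Offset 3: leading byte 0xE2 = 11100010 → 3-byte char #2 = E2 94 9B.
Offset 6: leading byte 0xF1 = 11110001 → 4-byte char #3 = F1 86 9E B1.
Offset 10: leading byte 0xF2 = 11110010 → 4-byte char #4 = F2 B8 A5 81.
Offset 14: leading byte 0xD2 = 11010010 → 2-byte char #5 = D2 91.
Offset 16: leading byte 0xE6 = 11100110 → 3-byte char #6 = E6 81 9A.
Offset 19: leading byte 0xD8 = 11011000 → 2-byte char #7 = D8 BA.
Offset 21: leading byte 0xF3 = 11110011 → 4-byte char #8 = F3 89 AB 9B.
Leading byte 0xF3 = 11110011 matches 11110xxx → 4-byte sequence.
Byte 1: 0xF3 = 11110011, payload 011 (3 bits).
Byte 2: 0x89 = 10001001 (10xxxxxx ✓), payload 001001.
Byte 3: 0xAB = 10101011 (10xxxxxx ✓), payload 101011.
Byte 4: 0x9B = 10011011 (10xxxxxx ✓), payload 011011.
Concatenate: 011001001101011011011 = 0xC9ADB (21 bits → U+C9ADB).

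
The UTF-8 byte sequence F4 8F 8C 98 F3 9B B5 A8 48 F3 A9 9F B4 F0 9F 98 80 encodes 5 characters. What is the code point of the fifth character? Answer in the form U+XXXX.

U+1F600

Offset 0: leading byte 0xF4 = 11110100 → 4-byte char #1 = F4 8F 8C 98.
Offset 4: leading byte 0xF3 = 11110011 → 4-byte char #2 = F3 9B B5 A8.
Offset 8: leading byte 0x48 = 01001000 → 1-byte char #3 = 48.
Offset 9: leading byte 0xF3 = 11110011 → 4-byte char #4 = F3 A9 9F B4.
Offset 13: leading byte 0xF0 = 11110000 → 4-byte char #5 = F0 9F 98 80.
Leading byte 0xF0 = 11110000 matches 11110xxx → 4-byte sequence.
Byte 1: 0xF0 = 11110000, payload 000 (3 bits).
Byte 2: 0x9F = 10011111 (10xxxxxx ✓), payload 011111.
Byte 3: 0x98 = 10011000 (10xxxxxx ✓), payload 011000.
Byte 4: 0x80 = 10000000 (10xxxxxx ✓), payload 000000.
Concatenate: 000011111011000000000 = 0x1F600 (21 bits → U+1F600).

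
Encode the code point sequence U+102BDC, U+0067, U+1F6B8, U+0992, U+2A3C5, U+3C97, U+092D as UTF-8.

U+102BDC: 4-byte form → F4 82 AF 9C.
U+0067: 1-byte form → 67.
U+1F6B8: 4-byte form → F0 9F 9A B8.
U+0992: 3-byte form → E0 A6 92.
U+2A3C5: 4-byte form → F0 AA 8F 85.
U+3C97: 3-byte form → E3 B2 97.
U+092D: 3-byte form → E0 A4 AD.
Concatenated (22 bytes): F4 82 AF 9C 67 F0 9F 9A B8 E0 A6 92 F0 AA 8F 85 E3 B2 97 E0 A4 AD.

F4 82 AF 9C 67 F0 9F 9A B8 E0 A6 92 F0 AA 8F 85 E3 B2 97 E0 A4 AD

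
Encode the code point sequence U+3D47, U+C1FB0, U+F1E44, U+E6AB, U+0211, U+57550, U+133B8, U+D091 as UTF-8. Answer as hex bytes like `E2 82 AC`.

U+3D47: 3-byte form → E3 B5 87.
U+C1FB0: 4-byte form → F3 81 BE B0.
U+F1E44: 4-byte form → F3 B1 B9 84.
U+E6AB: 3-byte form → EE 9A AB.
U+0211: 2-byte form → C8 91.
U+57550: 4-byte form → F1 97 95 90.
U+133B8: 4-byte form → F0 93 8E B8.
U+D091: 3-byte form → ED 82 91.
Concatenated (27 bytes): E3 B5 87 F3 81 BE B0 F3 B1 B9 84 EE 9A AB C8 91 F1 97 95 90 F0 93 8E B8 ED 82 91.

E3 B5 87 F3 81 BE B0 F3 B1 B9 84 EE 9A AB C8 91 F1 97 95 90 F0 93 8E B8 ED 82 91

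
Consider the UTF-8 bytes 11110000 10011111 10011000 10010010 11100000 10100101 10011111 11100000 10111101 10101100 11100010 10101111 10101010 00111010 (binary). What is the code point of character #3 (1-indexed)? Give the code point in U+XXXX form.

U+0F6C

Offset 0: leading byte 0xF0 = 11110000 → 4-byte char #1 = F0 9F 98 92.
Offset 4: leading byte 0xE0 = 11100000 → 3-byte char #2 = E0 A5 9F.
Offset 7: leading byte 0xE0 = 11100000 → 3-byte char #3 = E0 BD AC.
Leading byte 0xE0 = 11100000 matches 1110xxxx → 3-byte sequence.
Byte 1: 0xE0 = 11100000, payload 0000 (4 bits).
Byte 2: 0xBD = 10111101 (10xxxxxx ✓), payload 111101.
Byte 3: 0xAC = 10101100 (10xxxxxx ✓), payload 101100.
Concatenate: 0000111101101100 = 0xF6C (16 bits → U+0F6C).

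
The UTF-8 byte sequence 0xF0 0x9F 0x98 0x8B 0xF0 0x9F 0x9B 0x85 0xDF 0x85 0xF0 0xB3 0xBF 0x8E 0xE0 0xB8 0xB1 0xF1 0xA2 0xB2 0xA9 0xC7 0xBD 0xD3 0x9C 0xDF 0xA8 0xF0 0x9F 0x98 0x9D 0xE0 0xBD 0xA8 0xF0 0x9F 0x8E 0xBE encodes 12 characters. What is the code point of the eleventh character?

Offset 0: leading byte 0xF0 = 11110000 → 4-byte char #1 = F0 9F 98 8B.
Offset 4: leading byte 0xF0 = 11110000 → 4-byte char #2 = F0 9F 9B 85.
Offset 8: leading byte 0xDF = 11011111 → 2-byte char #3 = DF 85.
Offset 10: leading byte 0xF0 = 11110000 → 4-byte char #4 = F0 B3 BF 8E.
Offset 14: leading byte 0xE0 = 11100000 → 3-byte char #5 = E0 B8 B1.
Offset 17: leading byte 0xF1 = 11110001 → 4-byte char #6 = F1 A2 B2 A9.
Offset 21: leading byte 0xC7 = 11000111 → 2-byte char #7 = C7 BD.
Offset 23: leading byte 0xD3 = 11010011 → 2-byte char #8 = D3 9C.
Offset 25: leading byte 0xDF = 11011111 → 2-byte char #9 = DF A8.
Offset 27: leading byte 0xF0 = 11110000 → 4-byte char #10 = F0 9F 98 9D.
Offset 31: leading byte 0xE0 = 11100000 → 3-byte char #11 = E0 BD A8.
Leading byte 0xE0 = 11100000 matches 1110xxxx → 3-byte sequence.
Byte 1: 0xE0 = 11100000, payload 0000 (4 bits).
Byte 2: 0xBD = 10111101 (10xxxxxx ✓), payload 111101.
Byte 3: 0xA8 = 10101000 (10xxxxxx ✓), payload 101000.
Concatenate: 0000111101101000 = 0xF68 (16 bits → U+0F68).

U+0F68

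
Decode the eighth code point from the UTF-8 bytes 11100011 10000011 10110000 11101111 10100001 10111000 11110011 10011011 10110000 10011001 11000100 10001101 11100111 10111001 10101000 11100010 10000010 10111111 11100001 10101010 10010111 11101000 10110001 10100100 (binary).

U+8C64

Offset 0: leading byte 0xE3 = 11100011 → 3-byte char #1 = E3 83 B0.
Offset 3: leading byte 0xEF = 11101111 → 3-byte char #2 = EF A1 B8.
Offset 6: leading byte 0xF3 = 11110011 → 4-byte char #3 = F3 9B B0 99.
Offset 10: leading byte 0xC4 = 11000100 → 2-byte char #4 = C4 8D.
Offset 12: leading byte 0xE7 = 11100111 → 3-byte char #5 = E7 B9 A8.
Offset 15: leading byte 0xE2 = 11100010 → 3-byte char #6 = E2 82 BF.
Offset 18: leading byte 0xE1 = 11100001 → 3-byte char #7 = E1 AA 97.
Offset 21: leading byte 0xE8 = 11101000 → 3-byte char #8 = E8 B1 A4.
Leading byte 0xE8 = 11101000 matches 1110xxxx → 3-byte sequence.
Byte 1: 0xE8 = 11101000, payload 1000 (4 bits).
Byte 2: 0xB1 = 10110001 (10xxxxxx ✓), payload 110001.
Byte 3: 0xA4 = 10100100 (10xxxxxx ✓), payload 100100.
Concatenate: 1000110001100100 = 0x8C64 (16 bits → U+8C64).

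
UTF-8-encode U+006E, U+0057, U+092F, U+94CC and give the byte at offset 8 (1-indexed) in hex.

0x8C

1-indexed offset 8 is 0-indexed offset 7.
U+006E → 1-byte form 6E at offsets 0–0.
U+0057 → 1-byte form 57 at offsets 1–1.
U+092F → 3-byte form E0 A4 AF at offsets 2–4.
U+94CC → 3-byte form E9 93 8C at offsets 5–7.
Offset 7 falls in char 4's range; it's byte 3 of E9 93 8C = 0x8C.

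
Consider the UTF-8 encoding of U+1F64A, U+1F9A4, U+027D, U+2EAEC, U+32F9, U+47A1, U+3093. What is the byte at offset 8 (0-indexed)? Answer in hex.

U+1F64A → 4-byte form F0 9F 99 8A at offsets 0–3.
U+1F9A4 → 4-byte form F0 9F A6 A4 at offsets 4–7.
U+027D → 2-byte form C9 BD at offsets 8–9.
Offset 8 falls in char 3's range; it's byte 1 of C9 BD = 0xC9.

0xC9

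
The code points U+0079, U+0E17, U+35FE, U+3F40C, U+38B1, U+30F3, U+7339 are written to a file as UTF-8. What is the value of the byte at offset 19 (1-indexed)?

0x8C

1-indexed offset 19 is 0-indexed offset 18.
U+0079 → 1-byte form 79 at offsets 0–0.
U+0E17 → 3-byte form E0 B8 97 at offsets 1–3.
U+35FE → 3-byte form E3 97 BE at offsets 4–6.
U+3F40C → 4-byte form F0 BF 90 8C at offsets 7–10.
U+38B1 → 3-byte form E3 A2 B1 at offsets 11–13.
U+30F3 → 3-byte form E3 83 B3 at offsets 14–16.
U+7339 → 3-byte form E7 8C B9 at offsets 17–19.
Offset 18 falls in char 7's range; it's byte 2 of E7 8C B9 = 0x8C.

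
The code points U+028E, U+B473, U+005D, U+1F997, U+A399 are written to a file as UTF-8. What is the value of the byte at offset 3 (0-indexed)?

0x91

U+028E → 2-byte form CA 8E at offsets 0–1.
U+B473 → 3-byte form EB 91 B3 at offsets 2–4.
Offset 3 falls in char 2's range; it's byte 2 of EB 91 B3 = 0x91.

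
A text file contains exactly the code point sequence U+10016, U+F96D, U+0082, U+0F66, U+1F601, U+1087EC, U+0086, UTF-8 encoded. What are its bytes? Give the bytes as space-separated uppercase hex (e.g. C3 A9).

U+10016: 4-byte form → F0 90 80 96.
U+F96D: 3-byte form → EF A5 AD.
U+0082: 2-byte form → C2 82.
U+0F66: 3-byte form → E0 BD A6.
U+1F601: 4-byte form → F0 9F 98 81.
U+1087EC: 4-byte form → F4 88 9F AC.
U+0086: 2-byte form → C2 86.
Concatenated (22 bytes): F0 90 80 96 EF A5 AD C2 82 E0 BD A6 F0 9F 98 81 F4 88 9F AC C2 86.

F0 90 80 96 EF A5 AD C2 82 E0 BD A6 F0 9F 98 81 F4 88 9F AC C2 86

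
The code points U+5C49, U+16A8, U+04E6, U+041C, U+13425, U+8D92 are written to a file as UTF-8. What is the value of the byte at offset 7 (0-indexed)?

0xA6

U+5C49 → 3-byte form E5 B1 89 at offsets 0–2.
U+16A8 → 3-byte form E1 9A A8 at offsets 3–5.
U+04E6 → 2-byte form D3 A6 at offsets 6–7.
Offset 7 falls in char 3's range; it's byte 2 of D3 A6 = 0xA6.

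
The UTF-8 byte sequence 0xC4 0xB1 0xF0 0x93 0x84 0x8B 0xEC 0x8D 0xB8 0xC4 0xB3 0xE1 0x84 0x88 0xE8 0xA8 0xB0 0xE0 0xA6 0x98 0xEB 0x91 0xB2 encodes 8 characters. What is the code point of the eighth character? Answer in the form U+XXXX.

Offset 0: leading byte 0xC4 = 11000100 → 2-byte char #1 = C4 B1.
Offset 2: leading byte 0xF0 = 11110000 → 4-byte char #2 = F0 93 84 8B.
Offset 6: leading byte 0xEC = 11101100 → 3-byte char #3 = EC 8D B8.
Offset 9: leading byte 0xC4 = 11000100 → 2-byte char #4 = C4 B3.
Offset 11: leading byte 0xE1 = 11100001 → 3-byte char #5 = E1 84 88.
Offset 14: leading byte 0xE8 = 11101000 → 3-byte char #6 = E8 A8 B0.
Offset 17: leading byte 0xE0 = 11100000 → 3-byte char #7 = E0 A6 98.
Offset 20: leading byte 0xEB = 11101011 → 3-byte char #8 = EB 91 B2.
Leading byte 0xEB = 11101011 matches 1110xxxx → 3-byte sequence.
Byte 1: 0xEB = 11101011, payload 1011 (4 bits).
Byte 2: 0x91 = 10010001 (10xxxxxx ✓), payload 010001.
Byte 3: 0xB2 = 10110010 (10xxxxxx ✓), payload 110010.
Concatenate: 1011010001110010 = 0xB472 (16 bits → U+B472).

U+B472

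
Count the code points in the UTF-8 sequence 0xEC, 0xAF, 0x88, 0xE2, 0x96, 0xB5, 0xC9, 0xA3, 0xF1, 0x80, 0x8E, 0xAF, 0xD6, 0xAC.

5

Byte at offset 0: 0xEC = 11101100 → 3-byte char (#1). Advance 3.
Byte at offset 3: 0xE2 = 11100010 → 3-byte char (#2). Advance 3.
Byte at offset 6: 0xC9 = 11001001 → 2-byte char (#3). Advance 2.
Byte at offset 8: 0xF1 = 11110001 → 4-byte char (#4). Advance 4.
Byte at offset 12: 0xD6 = 11010110 → 2-byte char (#5). Advance 2.
Reached end at offset 14 after 5 code points.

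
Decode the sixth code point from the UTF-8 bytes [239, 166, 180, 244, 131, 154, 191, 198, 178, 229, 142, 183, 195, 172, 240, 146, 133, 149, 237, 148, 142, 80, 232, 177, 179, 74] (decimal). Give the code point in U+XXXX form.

Offset 0: leading byte 0xEF = 11101111 → 3-byte char #1 = EF A6 B4.
Offset 3: leading byte 0xF4 = 11110100 → 4-byte char #2 = F4 83 9A BF.
Offset 7: leading byte 0xC6 = 11000110 → 2-byte char #3 = C6 B2.
Offset 9: leading byte 0xE5 = 11100101 → 3-byte char #4 = E5 8E B7.
Offset 12: leading byte 0xC3 = 11000011 → 2-byte char #5 = C3 AC.
Offset 14: leading byte 0xF0 = 11110000 → 4-byte char #6 = F0 92 85 95.
Leading byte 0xF0 = 11110000 matches 11110xxx → 4-byte sequence.
Byte 1: 0xF0 = 11110000, payload 000 (3 bits).
Byte 2: 0x92 = 10010010 (10xxxxxx ✓), payload 010010.
Byte 3: 0x85 = 10000101 (10xxxxxx ✓), payload 000101.
Byte 4: 0x95 = 10010101 (10xxxxxx ✓), payload 010101.
Concatenate: 000010010000101010101 = 0x12155 (21 bits → U+12155).

U+12155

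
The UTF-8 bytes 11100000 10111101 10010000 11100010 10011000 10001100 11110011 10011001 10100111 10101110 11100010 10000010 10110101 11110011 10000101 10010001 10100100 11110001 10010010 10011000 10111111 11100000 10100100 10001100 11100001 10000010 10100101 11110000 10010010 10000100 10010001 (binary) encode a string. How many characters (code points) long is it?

9

Byte at offset 0: 0xE0 = 11100000 → 3-byte char (#1). Advance 3.
Byte at offset 3: 0xE2 = 11100010 → 3-byte char (#2). Advance 3.
Byte at offset 6: 0xF3 = 11110011 → 4-byte char (#3). Advance 4.
Byte at offset 10: 0xE2 = 11100010 → 3-byte char (#4). Advance 3.
Byte at offset 13: 0xF3 = 11110011 → 4-byte char (#5). Advance 4.
Byte at offset 17: 0xF1 = 11110001 → 4-byte char (#6). Advance 4.
Byte at offset 21: 0xE0 = 11100000 → 3-byte char (#7). Advance 3.
Byte at offset 24: 0xE1 = 11100001 → 3-byte char (#8). Advance 3.
Byte at offset 27: 0xF0 = 11110000 → 4-byte char (#9). Advance 4.
Reached end at offset 31 after 9 code points.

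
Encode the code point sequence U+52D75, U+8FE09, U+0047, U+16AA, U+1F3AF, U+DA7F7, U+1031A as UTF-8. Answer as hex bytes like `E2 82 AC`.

U+52D75: 4-byte form → F1 92 B5 B5.
U+8FE09: 4-byte form → F2 8F B8 89.
U+0047: 1-byte form → 47.
U+16AA: 3-byte form → E1 9A AA.
U+1F3AF: 4-byte form → F0 9F 8E AF.
U+DA7F7: 4-byte form → F3 9A 9F B7.
U+1031A: 4-byte form → F0 90 8C 9A.
Concatenated (24 bytes): F1 92 B5 B5 F2 8F B8 89 47 E1 9A AA F0 9F 8E AF F3 9A 9F B7 F0 90 8C 9A.

F1 92 B5 B5 F2 8F B8 89 47 E1 9A AA F0 9F 8E AF F3 9A 9F B7 F0 90 8C 9A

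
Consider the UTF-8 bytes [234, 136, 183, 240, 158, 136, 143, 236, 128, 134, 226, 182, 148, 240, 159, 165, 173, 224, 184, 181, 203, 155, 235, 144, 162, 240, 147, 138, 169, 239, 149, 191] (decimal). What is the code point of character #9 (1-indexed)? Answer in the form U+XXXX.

Offset 0: leading byte 0xEA = 11101010 → 3-byte char #1 = EA 88 B7.
Offset 3: leading byte 0xF0 = 11110000 → 4-byte char #2 = F0 9E 88 8F.
Offset 7: leading byte 0xEC = 11101100 → 3-byte char #3 = EC 80 86.
Offset 10: leading byte 0xE2 = 11100010 → 3-byte char #4 = E2 B6 94.
Offset 13: leading byte 0xF0 = 11110000 → 4-byte char #5 = F0 9F A5 AD.
Offset 17: leading byte 0xE0 = 11100000 → 3-byte char #6 = E0 B8 B5.
Offset 20: leading byte 0xCB = 11001011 → 2-byte char #7 = CB 9B.
Offset 22: leading byte 0xEB = 11101011 → 3-byte char #8 = EB 90 A2.
Offset 25: leading byte 0xF0 = 11110000 → 4-byte char #9 = F0 93 8A A9.
Leading byte 0xF0 = 11110000 matches 11110xxx → 4-byte sequence.
Byte 1: 0xF0 = 11110000, payload 000 (3 bits).
Byte 2: 0x93 = 10010011 (10xxxxxx ✓), payload 010011.
Byte 3: 0x8A = 10001010 (10xxxxxx ✓), payload 001010.
Byte 4: 0xA9 = 10101001 (10xxxxxx ✓), payload 101001.
Concatenate: 000010011001010101001 = 0x132A9 (21 bits → U+132A9).

U+132A9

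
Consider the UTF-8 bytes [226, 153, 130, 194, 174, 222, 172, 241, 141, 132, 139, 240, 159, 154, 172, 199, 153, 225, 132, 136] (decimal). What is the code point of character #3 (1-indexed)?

U+07AC

Offset 0: leading byte 0xE2 = 11100010 → 3-byte char #1 = E2 99 82.
Offset 3: leading byte 0xC2 = 11000010 → 2-byte char #2 = C2 AE.
Offset 5: leading byte 0xDE = 11011110 → 2-byte char #3 = DE AC.
Leading byte 0xDE = 11011110 matches 110xxxxx → 2-byte sequence.
Byte 1: 0xDE = 11011110, payload 11110 (5 bits).
Byte 2: 0xAC = 10101100 (10xxxxxx ✓), payload 101100.
Concatenate: 11110101100 = 0x7AC (11 bits → U+07AC).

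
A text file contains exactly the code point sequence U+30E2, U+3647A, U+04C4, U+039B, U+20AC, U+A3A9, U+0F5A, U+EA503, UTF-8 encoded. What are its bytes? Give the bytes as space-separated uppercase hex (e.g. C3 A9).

U+30E2: 3-byte form → E3 83 A2.
U+3647A: 4-byte form → F0 B6 91 BA.
U+04C4: 2-byte form → D3 84.
U+039B: 2-byte form → CE 9B.
U+20AC: 3-byte form → E2 82 AC.
U+A3A9: 3-byte form → EA 8E A9.
U+0F5A: 3-byte form → E0 BD 9A.
U+EA503: 4-byte form → F3 AA 94 83.
Concatenated (24 bytes): E3 83 A2 F0 B6 91 BA D3 84 CE 9B E2 82 AC EA 8E A9 E0 BD 9A F3 AA 94 83.

E3 83 A2 F0 B6 91 BA D3 84 CE 9B E2 82 AC EA 8E A9 E0 BD 9A F3 AA 94 83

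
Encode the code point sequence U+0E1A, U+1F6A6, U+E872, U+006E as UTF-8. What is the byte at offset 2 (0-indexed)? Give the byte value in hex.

U+0E1A → 3-byte form E0 B8 9A at offsets 0–2.
Offset 2 falls in char 1's range; it's byte 3 of E0 B8 9A = 0x9A.

0x9A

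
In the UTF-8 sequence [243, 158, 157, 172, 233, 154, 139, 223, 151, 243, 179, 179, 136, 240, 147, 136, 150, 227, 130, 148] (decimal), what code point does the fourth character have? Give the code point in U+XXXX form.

Offset 0: leading byte 0xF3 = 11110011 → 4-byte char #1 = F3 9E 9D AC.
Offset 4: leading byte 0xE9 = 11101001 → 3-byte char #2 = E9 9A 8B.
Offset 7: leading byte 0xDF = 11011111 → 2-byte char #3 = DF 97.
Offset 9: leading byte 0xF3 = 11110011 → 4-byte char #4 = F3 B3 B3 88.
Leading byte 0xF3 = 11110011 matches 11110xxx → 4-byte sequence.
Byte 1: 0xF3 = 11110011, payload 011 (3 bits).
Byte 2: 0xB3 = 10110011 (10xxxxxx ✓), payload 110011.
Byte 3: 0xB3 = 10110011 (10xxxxxx ✓), payload 110011.
Byte 4: 0x88 = 10001000 (10xxxxxx ✓), payload 001000.
Concatenate: 011110011110011001000 = 0xF3CC8 (21 bits → U+F3CC8).

U+F3CC8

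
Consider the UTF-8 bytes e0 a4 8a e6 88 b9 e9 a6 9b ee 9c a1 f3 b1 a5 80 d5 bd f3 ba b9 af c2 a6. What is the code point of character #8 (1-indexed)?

U+00A6

Offset 0: leading byte 0xE0 = 11100000 → 3-byte char #1 = E0 A4 8A.
Offset 3: leading byte 0xE6 = 11100110 → 3-byte char #2 = E6 88 B9.
Offset 6: leading byte 0xE9 = 11101001 → 3-byte char #3 = E9 A6 9B.
Offset 9: leading byte 0xEE = 11101110 → 3-byte char #4 = EE 9C A1.
Offset 12: leading byte 0xF3 = 11110011 → 4-byte char #5 = F3 B1 A5 80.
Offset 16: leading byte 0xD5 = 11010101 → 2-byte char #6 = D5 BD.
Offset 18: leading byte 0xF3 = 11110011 → 4-byte char #7 = F3 BA B9 AF.
Offset 22: leading byte 0xC2 = 11000010 → 2-byte char #8 = C2 A6.
Leading byte 0xC2 = 11000010 matches 110xxxxx → 2-byte sequence.
Byte 1: 0xC2 = 11000010, payload 00010 (5 bits).
Byte 2: 0xA6 = 10100110 (10xxxxxx ✓), payload 100110.
Concatenate: 00010100110 = 0xA6 (11 bits → U+00A6).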